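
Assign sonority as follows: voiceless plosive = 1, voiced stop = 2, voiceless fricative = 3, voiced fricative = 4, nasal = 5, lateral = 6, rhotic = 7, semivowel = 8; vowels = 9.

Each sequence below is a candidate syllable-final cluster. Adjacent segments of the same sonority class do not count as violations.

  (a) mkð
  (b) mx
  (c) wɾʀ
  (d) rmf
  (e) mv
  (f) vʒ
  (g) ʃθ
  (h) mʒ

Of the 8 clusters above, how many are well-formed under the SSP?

7

(a) mkð: profile 5-1-4 — violates.
(b) mx: profile 5-3 — obeys.
(c) wɾʀ: profile 8-7-7 — obeys.
(d) rmf: profile 7-5-3 — obeys.
(e) mv: profile 5-4 — obeys.
(f) vʒ: profile 4-4 — obeys.
(g) ʃθ: profile 3-3 — obeys.
(h) mʒ: profile 5-4 — obeys.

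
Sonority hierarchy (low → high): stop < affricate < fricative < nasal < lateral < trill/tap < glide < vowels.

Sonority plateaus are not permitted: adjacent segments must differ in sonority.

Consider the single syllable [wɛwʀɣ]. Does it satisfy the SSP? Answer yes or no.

Onset: /w/ is a glide (sonority 7); then the nucleus /ɛ/ (sonority 8).
Onset profile 7-8 — rises to the nucleus.
Coda: /w/ is a glide (sonority 7), /ʀ/ is a trill/tap (sonority 6), /ɣ/ is a fricative (sonority 3).
Coda profile 8-7-6-3 — falls from the nucleus.

yes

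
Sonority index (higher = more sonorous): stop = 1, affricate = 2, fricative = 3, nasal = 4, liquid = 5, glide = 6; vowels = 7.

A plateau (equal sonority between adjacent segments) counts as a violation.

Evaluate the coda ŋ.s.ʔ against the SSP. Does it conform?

yes

/ŋ/ — nasal, sonority 4.
/s/ — fricative, sonority 3.
/ʔ/ — stop, sonority 1.
The profile 4-3-1 strictly falls, so the coda satisfies the SSP.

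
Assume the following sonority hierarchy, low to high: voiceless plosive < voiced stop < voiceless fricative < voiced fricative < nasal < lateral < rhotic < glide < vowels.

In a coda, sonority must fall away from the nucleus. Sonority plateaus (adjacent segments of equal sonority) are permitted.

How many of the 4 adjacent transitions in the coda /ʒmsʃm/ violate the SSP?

2

/ʒ/ is a voiced fricative (sonority 4).
/m/ is a nasal (sonority 5).
/s/ is a voiceless fricative (sonority 3).
/ʃ/ is a voiceless fricative (sonority 3).
/m/ is a nasal (sonority 5).
/ʒ/→/m/: 4→5 (does not fall) — violation.
/m/→/s/: 5→3 (falls) — ok.
/s/→/ʃ/: 3→3 (plateau, allowed) — ok.
/ʃ/→/m/: 3→5 (does not fall) — violation.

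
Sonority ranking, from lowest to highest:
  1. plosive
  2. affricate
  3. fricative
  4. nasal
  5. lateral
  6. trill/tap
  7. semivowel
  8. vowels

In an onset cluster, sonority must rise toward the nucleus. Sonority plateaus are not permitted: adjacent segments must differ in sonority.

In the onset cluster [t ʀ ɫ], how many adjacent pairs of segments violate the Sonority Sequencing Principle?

1

/t/ is a plosive (sonority 1).
/ʀ/ is a trill/tap (sonority 6).
/ɫ/ is a lateral (sonority 5).
/t/→/ʀ/: 1→6 (rises) — ok.
/ʀ/→/ɫ/: 6→5 (does not rise) — violation.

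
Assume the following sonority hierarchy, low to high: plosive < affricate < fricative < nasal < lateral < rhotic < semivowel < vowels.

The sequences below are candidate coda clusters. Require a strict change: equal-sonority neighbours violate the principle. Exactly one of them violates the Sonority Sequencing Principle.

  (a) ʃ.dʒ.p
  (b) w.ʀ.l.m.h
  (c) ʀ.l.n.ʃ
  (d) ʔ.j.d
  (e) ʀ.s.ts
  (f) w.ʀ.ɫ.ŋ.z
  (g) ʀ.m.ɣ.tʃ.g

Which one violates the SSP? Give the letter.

d

(a) ʃ.dʒ.p: profile 3-2-1 — obeys.
(b) w.ʀ.l.m.h: profile 7-6-5-4-3 — obeys.
(c) ʀ.l.n.ʃ: profile 6-5-4-3 — obeys.
(d) ʔ.j.d: profile 1-7-1 — violates.
(e) ʀ.s.ts: profile 6-3-2 — obeys.
(f) w.ʀ.ɫ.ŋ.z: profile 7-6-5-4-3 — obeys.
(g) ʀ.m.ɣ.tʃ.g: profile 6-4-3-2-1 — obeys.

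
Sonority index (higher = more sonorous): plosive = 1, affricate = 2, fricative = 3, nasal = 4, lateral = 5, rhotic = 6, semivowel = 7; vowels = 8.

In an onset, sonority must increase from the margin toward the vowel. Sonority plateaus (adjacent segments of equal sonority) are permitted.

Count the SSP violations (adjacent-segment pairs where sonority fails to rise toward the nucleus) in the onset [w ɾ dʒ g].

3

/w/ is a semivowel (sonority 7).
/ɾ/ is a rhotic (sonority 6).
/dʒ/ is an affricate (sonority 2).
/g/ is a plosive (sonority 1).
/w/→/ɾ/: 7→6 (does not rise) — violation.
/ɾ/→/dʒ/: 6→2 (does not rise) — violation.
/dʒ/→/g/: 2→1 (does not rise) — violation.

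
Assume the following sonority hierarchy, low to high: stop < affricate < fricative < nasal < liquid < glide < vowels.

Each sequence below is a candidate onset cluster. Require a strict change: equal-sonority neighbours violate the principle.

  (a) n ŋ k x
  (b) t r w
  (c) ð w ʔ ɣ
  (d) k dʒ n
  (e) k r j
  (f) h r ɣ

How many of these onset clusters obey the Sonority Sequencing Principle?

3

(a) 4-4-1-3 → violates
(b) 1-5-6 → obeys
(c) 3-6-1-3 → violates
(d) 1-2-4 → obeys
(e) 1-5-6 → obeys
(f) 3-5-3 → violates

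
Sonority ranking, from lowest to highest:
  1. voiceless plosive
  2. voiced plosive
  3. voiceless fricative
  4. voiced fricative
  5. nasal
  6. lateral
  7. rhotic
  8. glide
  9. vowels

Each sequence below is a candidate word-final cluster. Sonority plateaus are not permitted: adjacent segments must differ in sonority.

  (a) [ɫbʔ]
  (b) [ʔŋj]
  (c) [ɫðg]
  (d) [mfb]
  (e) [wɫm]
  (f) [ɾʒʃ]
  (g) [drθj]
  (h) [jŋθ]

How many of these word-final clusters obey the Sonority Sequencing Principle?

6

(a) 6-2-1 → obeys
(b) 1-5-8 → violates
(c) 6-4-2 → obeys
(d) 5-3-2 → obeys
(e) 8-6-5 → obeys
(f) 7-4-3 → obeys
(g) 2-7-3-8 → violates
(h) 8-5-3 → obeys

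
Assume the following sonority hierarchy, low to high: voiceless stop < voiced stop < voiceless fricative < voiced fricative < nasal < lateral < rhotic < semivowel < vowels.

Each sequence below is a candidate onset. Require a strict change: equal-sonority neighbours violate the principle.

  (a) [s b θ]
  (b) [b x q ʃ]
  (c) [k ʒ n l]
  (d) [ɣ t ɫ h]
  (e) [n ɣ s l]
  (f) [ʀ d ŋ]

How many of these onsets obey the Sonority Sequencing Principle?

1

(a) sonority 3-2-3: ill-formed.
(b) sonority 2-3-1-3: ill-formed.
(c) sonority 1-4-5-6: well-formed.
(d) sonority 4-1-6-3: ill-formed.
(e) sonority 5-4-3-6: ill-formed.
(f) sonority 7-2-5: ill-formed.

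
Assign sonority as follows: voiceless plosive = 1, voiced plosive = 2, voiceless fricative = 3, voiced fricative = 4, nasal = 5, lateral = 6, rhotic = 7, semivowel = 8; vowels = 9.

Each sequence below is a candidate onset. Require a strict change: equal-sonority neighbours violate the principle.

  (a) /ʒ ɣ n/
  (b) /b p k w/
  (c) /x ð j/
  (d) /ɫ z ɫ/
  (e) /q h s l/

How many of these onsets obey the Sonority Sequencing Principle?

(a) 4-4-5 → violates
(b) 2-1-1-8 → violates
(c) 3-4-8 → obeys
(d) 6-4-6 → violates
(e) 1-3-3-6 → violates

1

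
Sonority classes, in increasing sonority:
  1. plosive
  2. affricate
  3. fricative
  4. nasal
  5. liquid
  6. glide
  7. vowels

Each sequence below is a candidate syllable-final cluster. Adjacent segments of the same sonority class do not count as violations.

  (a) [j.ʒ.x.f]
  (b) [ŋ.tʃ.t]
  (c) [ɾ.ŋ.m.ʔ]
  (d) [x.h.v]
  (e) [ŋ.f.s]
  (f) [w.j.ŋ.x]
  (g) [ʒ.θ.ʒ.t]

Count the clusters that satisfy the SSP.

7

(a) 6-3-3-3 → obeys
(b) 4-2-1 → obeys
(c) 5-4-4-1 → obeys
(d) 3-3-3 → obeys
(e) 4-3-3 → obeys
(f) 6-6-4-3 → obeys
(g) 3-3-3-1 → obeys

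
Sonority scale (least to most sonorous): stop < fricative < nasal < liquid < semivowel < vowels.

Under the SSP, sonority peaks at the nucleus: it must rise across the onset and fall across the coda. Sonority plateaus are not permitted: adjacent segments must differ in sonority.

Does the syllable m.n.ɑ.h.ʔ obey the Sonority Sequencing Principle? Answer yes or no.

Onset: /m/ is a nasal (sonority 3), /n/ is a nasal (sonority 3); then the nucleus /ɑ/ (sonority 6).
Onset profile 3-3-6 — does not strictly rise throughout.
Coda: /h/ is a fricative (sonority 2), /ʔ/ is a stop (sonority 1).
Coda profile 6-2-1 — falls from the nucleus.

no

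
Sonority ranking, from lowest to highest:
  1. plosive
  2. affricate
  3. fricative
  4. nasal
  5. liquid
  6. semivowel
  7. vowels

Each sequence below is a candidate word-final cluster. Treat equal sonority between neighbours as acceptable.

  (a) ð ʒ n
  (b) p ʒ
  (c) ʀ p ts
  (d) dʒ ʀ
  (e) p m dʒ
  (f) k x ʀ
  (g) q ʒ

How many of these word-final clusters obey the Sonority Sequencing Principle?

(a) ð ʒ n: profile 3-3-4 — violates.
(b) p ʒ: profile 1-3 — violates.
(c) ʀ p ts: profile 5-1-2 — violates.
(d) dʒ ʀ: profile 2-5 — violates.
(e) p m dʒ: profile 1-4-2 — violates.
(f) k x ʀ: profile 1-3-5 — violates.
(g) q ʒ: profile 1-3 — violates.

0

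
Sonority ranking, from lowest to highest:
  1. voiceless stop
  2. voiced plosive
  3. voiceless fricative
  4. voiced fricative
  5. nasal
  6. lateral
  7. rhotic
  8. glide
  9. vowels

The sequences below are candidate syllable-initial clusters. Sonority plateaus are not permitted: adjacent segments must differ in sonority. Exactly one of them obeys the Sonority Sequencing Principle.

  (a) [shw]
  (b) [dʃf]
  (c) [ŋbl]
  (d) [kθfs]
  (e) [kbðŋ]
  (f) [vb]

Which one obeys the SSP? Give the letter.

(a) 3-3-8 → violates
(b) 2-3-3 → violates
(c) 5-2-6 → violates
(d) 1-3-3-3 → violates
(e) 1-2-4-5 → obeys
(f) 4-2 → violates

e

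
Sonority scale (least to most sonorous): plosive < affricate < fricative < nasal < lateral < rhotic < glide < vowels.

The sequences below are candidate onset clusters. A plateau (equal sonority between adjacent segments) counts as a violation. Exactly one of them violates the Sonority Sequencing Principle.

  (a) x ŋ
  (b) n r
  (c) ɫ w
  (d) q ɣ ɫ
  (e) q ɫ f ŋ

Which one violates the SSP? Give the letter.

(a) x ŋ: profile 3-4 — obeys.
(b) n r: profile 4-6 — obeys.
(c) ɫ w: profile 5-7 — obeys.
(d) q ɣ ɫ: profile 1-3-5 — obeys.
(e) q ɫ f ŋ: profile 1-5-3-4 — violates.

e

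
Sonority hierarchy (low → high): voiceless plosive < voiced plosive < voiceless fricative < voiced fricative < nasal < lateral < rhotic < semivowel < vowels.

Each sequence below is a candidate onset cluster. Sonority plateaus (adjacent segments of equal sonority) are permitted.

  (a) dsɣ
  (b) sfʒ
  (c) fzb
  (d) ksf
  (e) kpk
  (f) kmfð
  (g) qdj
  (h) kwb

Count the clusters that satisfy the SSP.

5

(a) dsɣ: profile 2-3-4 — obeys.
(b) sfʒ: profile 3-3-4 — obeys.
(c) fzb: profile 3-4-2 — violates.
(d) ksf: profile 1-3-3 — obeys.
(e) kpk: profile 1-1-1 — obeys.
(f) kmfð: profile 1-5-3-4 — violates.
(g) qdj: profile 1-2-8 — obeys.
(h) kwb: profile 1-8-2 — violates.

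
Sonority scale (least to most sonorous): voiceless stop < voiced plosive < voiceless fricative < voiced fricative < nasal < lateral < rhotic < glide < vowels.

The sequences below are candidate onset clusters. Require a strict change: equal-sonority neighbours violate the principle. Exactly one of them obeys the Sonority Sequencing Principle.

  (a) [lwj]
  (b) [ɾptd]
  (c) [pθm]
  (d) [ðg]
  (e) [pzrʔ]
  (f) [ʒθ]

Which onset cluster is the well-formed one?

c

(a) sonority 6-8-8: ill-formed.
(b) sonority 7-1-1-2: ill-formed.
(c) sonority 1-3-5: well-formed.
(d) sonority 4-2: ill-formed.
(e) sonority 1-4-7-1: ill-formed.
(f) sonority 4-3: ill-formed.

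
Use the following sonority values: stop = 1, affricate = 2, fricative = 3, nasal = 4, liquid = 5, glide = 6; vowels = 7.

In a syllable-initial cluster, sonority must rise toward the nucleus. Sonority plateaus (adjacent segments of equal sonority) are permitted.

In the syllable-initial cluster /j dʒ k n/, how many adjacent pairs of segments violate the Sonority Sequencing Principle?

2

/j/: glide = 6.
/dʒ/: affricate = 2.
/k/: stop = 1.
/n/: nasal = 4.
/j/→/dʒ/: 6→2 (does not rise) — violation.
/dʒ/→/k/: 2→1 (does not rise) — violation.
/k/→/n/: 1→4 (rises) — ok.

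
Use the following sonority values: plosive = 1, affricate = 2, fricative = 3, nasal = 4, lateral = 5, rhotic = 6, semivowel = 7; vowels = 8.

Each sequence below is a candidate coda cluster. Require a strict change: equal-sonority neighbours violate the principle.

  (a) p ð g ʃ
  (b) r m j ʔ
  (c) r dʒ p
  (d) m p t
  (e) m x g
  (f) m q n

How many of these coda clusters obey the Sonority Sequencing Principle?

2

(a) 1-3-1-3 → violates
(b) 6-4-7-1 → violates
(c) 6-2-1 → obeys
(d) 4-1-1 → violates
(e) 4-3-1 → obeys
(f) 4-1-4 → violates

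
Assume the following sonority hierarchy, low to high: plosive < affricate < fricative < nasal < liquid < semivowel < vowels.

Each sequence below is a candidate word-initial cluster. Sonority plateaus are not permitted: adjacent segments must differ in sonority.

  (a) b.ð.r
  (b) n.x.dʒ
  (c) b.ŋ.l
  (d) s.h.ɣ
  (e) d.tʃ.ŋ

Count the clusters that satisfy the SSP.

3

(a) b.ð.r: profile 1-3-5 — obeys.
(b) n.x.dʒ: profile 4-3-2 — violates.
(c) b.ŋ.l: profile 1-4-5 — obeys.
(d) s.h.ɣ: profile 3-3-3 — violates.
(e) d.tʃ.ŋ: profile 1-2-4 — obeys.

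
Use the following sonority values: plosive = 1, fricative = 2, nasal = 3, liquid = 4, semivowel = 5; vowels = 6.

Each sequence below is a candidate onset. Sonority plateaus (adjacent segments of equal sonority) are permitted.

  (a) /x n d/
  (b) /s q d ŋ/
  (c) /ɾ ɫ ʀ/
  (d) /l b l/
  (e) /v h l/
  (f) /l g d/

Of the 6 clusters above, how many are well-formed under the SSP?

(a) /x n d/: profile 2-3-1 — violates.
(b) /s q d ŋ/: profile 2-1-1-3 — violates.
(c) /ɾ ɫ ʀ/: profile 4-4-4 — obeys.
(d) /l b l/: profile 4-1-4 — violates.
(e) /v h l/: profile 2-2-4 — obeys.
(f) /l g d/: profile 4-1-1 — violates.

2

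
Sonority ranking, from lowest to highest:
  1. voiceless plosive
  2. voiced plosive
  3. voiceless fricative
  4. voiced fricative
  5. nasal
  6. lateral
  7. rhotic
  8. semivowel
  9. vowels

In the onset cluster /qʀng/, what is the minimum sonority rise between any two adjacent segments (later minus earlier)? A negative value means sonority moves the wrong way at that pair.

/q/ is a voiceless plosive (sonority 1).
/ʀ/ is a rhotic (sonority 7).
/n/ is a nasal (sonority 5).
/g/ is a voiced plosive (sonority 2).
/q/→/ʀ/: change +6.
/ʀ/→/n/: change -2.
/n/→/g/: change -3.
Minimum = -3.

-3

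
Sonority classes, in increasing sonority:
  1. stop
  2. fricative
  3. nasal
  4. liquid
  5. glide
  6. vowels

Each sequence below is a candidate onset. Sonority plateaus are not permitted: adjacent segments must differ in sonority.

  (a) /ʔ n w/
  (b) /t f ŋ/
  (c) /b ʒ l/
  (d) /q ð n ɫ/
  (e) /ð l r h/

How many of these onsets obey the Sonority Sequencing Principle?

4

(a) sonority 1-3-5: well-formed.
(b) sonority 1-2-3: well-formed.
(c) sonority 1-2-4: well-formed.
(d) sonority 1-2-3-4: well-formed.
(e) sonority 2-4-4-2: ill-formed.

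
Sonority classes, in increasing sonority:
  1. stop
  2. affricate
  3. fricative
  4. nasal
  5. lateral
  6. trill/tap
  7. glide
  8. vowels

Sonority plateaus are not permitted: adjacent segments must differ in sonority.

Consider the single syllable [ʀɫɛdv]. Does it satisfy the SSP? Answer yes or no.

no

Onset: /ʀ/ is a trill/tap (sonority 6), /ɫ/ is a lateral (sonority 5); then the nucleus /ɛ/ (sonority 8).
Onset profile 6-5-8 — does not strictly rise throughout.
Coda: /d/ is a stop (sonority 1), /v/ is a fricative (sonority 3).
Coda profile 8-1-3 — does not strictly fall throughout.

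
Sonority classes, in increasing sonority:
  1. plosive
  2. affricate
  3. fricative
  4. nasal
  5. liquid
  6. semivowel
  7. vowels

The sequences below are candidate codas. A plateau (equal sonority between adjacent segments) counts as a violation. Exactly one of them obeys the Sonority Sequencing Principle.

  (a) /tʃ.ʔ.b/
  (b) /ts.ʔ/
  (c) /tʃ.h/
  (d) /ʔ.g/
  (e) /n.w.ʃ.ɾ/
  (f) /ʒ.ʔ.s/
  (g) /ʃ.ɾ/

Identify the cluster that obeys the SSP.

(a) 2-1-1 → violates
(b) 2-1 → obeys
(c) 2-3 → violates
(d) 1-1 → violates
(e) 4-6-3-5 → violates
(f) 3-1-3 → violates
(g) 3-5 → violates

b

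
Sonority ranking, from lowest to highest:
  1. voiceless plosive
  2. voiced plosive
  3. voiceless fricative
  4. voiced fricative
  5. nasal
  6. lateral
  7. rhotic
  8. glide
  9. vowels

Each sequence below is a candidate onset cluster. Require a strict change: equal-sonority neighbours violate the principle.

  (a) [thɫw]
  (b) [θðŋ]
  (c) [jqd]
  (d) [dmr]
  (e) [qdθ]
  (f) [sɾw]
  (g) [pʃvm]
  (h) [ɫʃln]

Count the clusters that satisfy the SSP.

6

(a) sonority 1-3-6-8: well-formed.
(b) sonority 3-4-5: well-formed.
(c) sonority 8-1-2: ill-formed.
(d) sonority 2-5-7: well-formed.
(e) sonority 1-2-3: well-formed.
(f) sonority 3-7-8: well-formed.
(g) sonority 1-3-4-5: well-formed.
(h) sonority 6-3-6-5: ill-formed.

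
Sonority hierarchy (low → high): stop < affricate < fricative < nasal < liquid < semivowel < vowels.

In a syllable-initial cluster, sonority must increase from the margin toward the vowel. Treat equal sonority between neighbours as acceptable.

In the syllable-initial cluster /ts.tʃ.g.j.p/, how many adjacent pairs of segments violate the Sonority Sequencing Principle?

/ts/ is an affricate (sonority 2).
/tʃ/ is an affricate (sonority 2).
/g/ is a stop (sonority 1).
/j/ is a semivowel (sonority 6).
/p/ is a stop (sonority 1).
/ts/→/tʃ/: 2→2 (plateau, allowed) — ok.
/tʃ/→/g/: 2→1 (does not rise) — violation.
/g/→/j/: 1→6 (rises) — ok.
/j/→/p/: 6→1 (does not rise) — violation.

2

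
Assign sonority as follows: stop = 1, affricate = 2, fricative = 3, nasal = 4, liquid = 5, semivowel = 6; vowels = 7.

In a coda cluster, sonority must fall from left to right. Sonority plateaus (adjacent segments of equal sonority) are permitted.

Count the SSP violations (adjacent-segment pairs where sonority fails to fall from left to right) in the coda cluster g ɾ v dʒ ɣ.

/g/ — stop, sonority 1.
/ɾ/ — liquid, sonority 5.
/v/ — fricative, sonority 3.
/dʒ/ — affricate, sonority 2.
/ɣ/ — fricative, sonority 3.
/g/→/ɾ/: 1→5 (does not fall) — violation.
/ɾ/→/v/: 5→3 (falls) — ok.
/v/→/dʒ/: 3→2 (falls) — ok.
/dʒ/→/ɣ/: 2→3 (does not fall) — violation.

2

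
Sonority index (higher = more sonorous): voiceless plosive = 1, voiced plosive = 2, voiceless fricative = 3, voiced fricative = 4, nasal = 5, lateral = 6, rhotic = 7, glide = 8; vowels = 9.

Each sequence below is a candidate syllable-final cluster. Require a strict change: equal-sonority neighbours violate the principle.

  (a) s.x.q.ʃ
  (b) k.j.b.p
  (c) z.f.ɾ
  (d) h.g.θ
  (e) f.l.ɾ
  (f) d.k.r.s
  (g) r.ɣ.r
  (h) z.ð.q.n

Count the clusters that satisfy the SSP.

(a) sonority 3-3-1-3: ill-formed.
(b) sonority 1-8-2-1: ill-formed.
(c) sonority 4-3-7: ill-formed.
(d) sonority 3-2-3: ill-formed.
(e) sonority 3-6-7: ill-formed.
(f) sonority 2-1-7-3: ill-formed.
(g) sonority 7-4-7: ill-formed.
(h) sonority 4-4-1-5: ill-formed.

0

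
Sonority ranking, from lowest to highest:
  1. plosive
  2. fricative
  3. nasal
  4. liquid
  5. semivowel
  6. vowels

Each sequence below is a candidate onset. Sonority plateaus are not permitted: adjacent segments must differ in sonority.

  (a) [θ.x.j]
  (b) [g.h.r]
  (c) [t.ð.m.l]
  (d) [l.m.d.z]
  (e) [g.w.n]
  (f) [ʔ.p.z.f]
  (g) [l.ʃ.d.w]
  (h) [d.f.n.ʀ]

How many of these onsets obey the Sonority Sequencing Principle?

(a) [θ.x.j]: profile 2-2-5 — violates.
(b) [g.h.r]: profile 1-2-4 — obeys.
(c) [t.ð.m.l]: profile 1-2-3-4 — obeys.
(d) [l.m.d.z]: profile 4-3-1-2 — violates.
(e) [g.w.n]: profile 1-5-3 — violates.
(f) [ʔ.p.z.f]: profile 1-1-2-2 — violates.
(g) [l.ʃ.d.w]: profile 4-2-1-5 — violates.
(h) [d.f.n.ʀ]: profile 1-2-3-4 — obeys.

3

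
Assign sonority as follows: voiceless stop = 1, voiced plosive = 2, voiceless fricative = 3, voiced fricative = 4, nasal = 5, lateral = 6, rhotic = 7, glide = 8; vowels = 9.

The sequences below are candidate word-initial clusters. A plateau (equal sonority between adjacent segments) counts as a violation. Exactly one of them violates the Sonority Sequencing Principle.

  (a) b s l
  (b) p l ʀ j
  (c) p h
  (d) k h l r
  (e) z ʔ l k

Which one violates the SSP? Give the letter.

(a) 2-3-6 → obeys
(b) 1-6-7-8 → obeys
(c) 1-3 → obeys
(d) 1-3-6-7 → obeys
(e) 4-1-6-1 → violates

e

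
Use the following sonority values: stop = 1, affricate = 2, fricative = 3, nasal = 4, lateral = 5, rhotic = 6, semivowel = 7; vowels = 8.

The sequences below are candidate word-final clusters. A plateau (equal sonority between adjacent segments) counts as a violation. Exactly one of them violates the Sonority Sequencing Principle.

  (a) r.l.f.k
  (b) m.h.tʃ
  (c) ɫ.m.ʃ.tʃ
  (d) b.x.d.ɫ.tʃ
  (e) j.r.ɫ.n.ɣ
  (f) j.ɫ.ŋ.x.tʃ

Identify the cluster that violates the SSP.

d

(a) sonority 6-5-3-1: well-formed.
(b) sonority 4-3-2: well-formed.
(c) sonority 5-4-3-2: well-formed.
(d) sonority 1-3-1-5-2: ill-formed.
(e) sonority 7-6-5-4-3: well-formed.
(f) sonority 7-5-4-3-2: well-formed.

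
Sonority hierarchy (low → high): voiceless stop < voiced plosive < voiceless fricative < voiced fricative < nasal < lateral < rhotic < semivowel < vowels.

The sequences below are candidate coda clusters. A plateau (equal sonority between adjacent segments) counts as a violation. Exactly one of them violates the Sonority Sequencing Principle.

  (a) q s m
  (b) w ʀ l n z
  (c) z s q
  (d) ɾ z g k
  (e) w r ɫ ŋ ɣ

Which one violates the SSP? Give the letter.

a

(a) q s m: profile 1-3-5 — violates.
(b) w ʀ l n z: profile 8-7-6-5-4 — obeys.
(c) z s q: profile 4-3-1 — obeys.
(d) ɾ z g k: profile 7-4-2-1 — obeys.
(e) w r ɫ ŋ ɣ: profile 8-7-6-5-4 — obeys.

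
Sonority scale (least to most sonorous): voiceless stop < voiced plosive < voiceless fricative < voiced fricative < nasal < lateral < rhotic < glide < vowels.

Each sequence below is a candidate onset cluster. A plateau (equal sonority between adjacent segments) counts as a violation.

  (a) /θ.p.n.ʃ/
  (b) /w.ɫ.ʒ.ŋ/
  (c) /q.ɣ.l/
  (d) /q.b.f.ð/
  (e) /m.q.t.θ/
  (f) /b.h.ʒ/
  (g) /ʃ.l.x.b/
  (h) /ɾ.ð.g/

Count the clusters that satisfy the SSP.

3

(a) /θ.p.n.ʃ/: profile 3-1-5-3 — violates.
(b) /w.ɫ.ʒ.ŋ/: profile 8-6-4-5 — violates.
(c) /q.ɣ.l/: profile 1-4-6 — obeys.
(d) /q.b.f.ð/: profile 1-2-3-4 — obeys.
(e) /m.q.t.θ/: profile 5-1-1-3 — violates.
(f) /b.h.ʒ/: profile 2-3-4 — obeys.
(g) /ʃ.l.x.b/: profile 3-6-3-2 — violates.
(h) /ɾ.ð.g/: profile 7-4-2 — violates.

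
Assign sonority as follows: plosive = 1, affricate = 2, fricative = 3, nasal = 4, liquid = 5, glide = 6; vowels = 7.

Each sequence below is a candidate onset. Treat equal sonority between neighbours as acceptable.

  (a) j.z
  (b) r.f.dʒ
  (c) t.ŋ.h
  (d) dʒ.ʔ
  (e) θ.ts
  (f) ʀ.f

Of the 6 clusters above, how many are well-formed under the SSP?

0

(a) sonority 6-3: ill-formed.
(b) sonority 5-3-2: ill-formed.
(c) sonority 1-4-3: ill-formed.
(d) sonority 2-1: ill-formed.
(e) sonority 3-2: ill-formed.
(f) sonority 5-3: ill-formed.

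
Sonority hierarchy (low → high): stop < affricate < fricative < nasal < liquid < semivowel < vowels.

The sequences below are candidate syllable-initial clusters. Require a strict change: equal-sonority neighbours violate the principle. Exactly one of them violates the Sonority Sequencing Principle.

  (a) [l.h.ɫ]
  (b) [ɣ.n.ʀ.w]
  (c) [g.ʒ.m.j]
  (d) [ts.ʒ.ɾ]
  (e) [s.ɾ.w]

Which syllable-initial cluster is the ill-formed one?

(a) [l.h.ɫ]: profile 5-3-5 — violates.
(b) [ɣ.n.ʀ.w]: profile 3-4-5-6 — obeys.
(c) [g.ʒ.m.j]: profile 1-3-4-6 — obeys.
(d) [ts.ʒ.ɾ]: profile 2-3-5 — obeys.
(e) [s.ɾ.w]: profile 3-5-6 — obeys.

a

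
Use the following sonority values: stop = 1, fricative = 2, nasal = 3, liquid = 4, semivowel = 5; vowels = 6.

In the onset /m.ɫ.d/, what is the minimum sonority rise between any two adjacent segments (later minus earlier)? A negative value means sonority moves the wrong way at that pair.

/m/ — nasal, sonority 3.
/ɫ/ — liquid, sonority 4.
/d/ — stop, sonority 1.
/m/→/ɫ/: change +1.
/ɫ/→/d/: change -3.
Minimum = -3.

-3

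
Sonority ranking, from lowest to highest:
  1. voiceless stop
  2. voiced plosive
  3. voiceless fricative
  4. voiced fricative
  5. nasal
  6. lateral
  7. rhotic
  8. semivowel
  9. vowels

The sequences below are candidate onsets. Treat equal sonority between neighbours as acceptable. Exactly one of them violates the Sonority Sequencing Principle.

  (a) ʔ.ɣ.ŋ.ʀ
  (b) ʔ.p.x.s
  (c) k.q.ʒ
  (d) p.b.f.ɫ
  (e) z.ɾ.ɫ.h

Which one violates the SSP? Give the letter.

(a) ʔ.ɣ.ŋ.ʀ: profile 1-4-5-7 — obeys.
(b) ʔ.p.x.s: profile 1-1-3-3 — obeys.
(c) k.q.ʒ: profile 1-1-4 — obeys.
(d) p.b.f.ɫ: profile 1-2-3-6 — obeys.
(e) z.ɾ.ɫ.h: profile 4-7-6-3 — violates.

e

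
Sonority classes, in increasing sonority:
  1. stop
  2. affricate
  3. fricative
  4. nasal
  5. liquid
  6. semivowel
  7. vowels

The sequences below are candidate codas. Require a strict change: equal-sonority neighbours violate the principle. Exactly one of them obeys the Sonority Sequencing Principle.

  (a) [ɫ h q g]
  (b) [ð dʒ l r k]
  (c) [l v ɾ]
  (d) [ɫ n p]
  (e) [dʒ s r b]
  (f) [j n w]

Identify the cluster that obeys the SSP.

d

(a) 5-3-1-1 → violates
(b) 3-2-5-5-1 → violates
(c) 5-3-5 → violates
(d) 5-4-1 → obeys
(e) 2-3-5-1 → violates
(f) 6-4-6 → violates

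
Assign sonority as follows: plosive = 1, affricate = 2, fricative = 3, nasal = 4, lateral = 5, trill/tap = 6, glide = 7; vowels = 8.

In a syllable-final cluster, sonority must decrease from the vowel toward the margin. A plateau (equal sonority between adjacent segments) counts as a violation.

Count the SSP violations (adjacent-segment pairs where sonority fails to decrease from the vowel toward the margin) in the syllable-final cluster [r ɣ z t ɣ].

/r/ — trill/tap, sonority 6.
/ɣ/ — fricative, sonority 3.
/z/ — fricative, sonority 3.
/t/ — plosive, sonority 1.
/ɣ/ — fricative, sonority 3.
/r/→/ɣ/: 6→3 (falls) — ok.
/ɣ/→/z/: 3→3 (plateau) — violation.
/z/→/t/: 3→1 (falls) — ok.
/t/→/ɣ/: 1→3 (does not fall) — violation.

2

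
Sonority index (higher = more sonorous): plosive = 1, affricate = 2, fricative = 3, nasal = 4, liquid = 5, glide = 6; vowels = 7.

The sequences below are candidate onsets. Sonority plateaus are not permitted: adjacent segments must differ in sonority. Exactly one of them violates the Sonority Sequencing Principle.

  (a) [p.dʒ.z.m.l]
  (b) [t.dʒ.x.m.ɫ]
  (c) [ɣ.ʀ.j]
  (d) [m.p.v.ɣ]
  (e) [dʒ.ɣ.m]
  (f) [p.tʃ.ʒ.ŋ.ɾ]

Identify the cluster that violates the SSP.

d

(a) 1-2-3-4-5 → obeys
(b) 1-2-3-4-5 → obeys
(c) 3-5-6 → obeys
(d) 4-1-3-3 → violates
(e) 2-3-4 → obeys
(f) 1-2-3-4-5 → obeys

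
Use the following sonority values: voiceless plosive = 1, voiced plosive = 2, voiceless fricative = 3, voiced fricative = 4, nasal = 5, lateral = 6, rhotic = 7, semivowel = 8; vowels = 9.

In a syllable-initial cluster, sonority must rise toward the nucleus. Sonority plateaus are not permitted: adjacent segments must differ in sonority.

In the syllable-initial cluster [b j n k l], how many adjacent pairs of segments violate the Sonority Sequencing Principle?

2

/b/: voiced plosive = 2.
/j/: semivowel = 8.
/n/: nasal = 5.
/k/: voiceless plosive = 1.
/l/: lateral = 6.
/b/→/j/: 2→8 (rises) — ok.
/j/→/n/: 8→5 (does not rise) — violation.
/n/→/k/: 5→1 (does not rise) — violation.
/k/→/l/: 1→6 (rises) — ok.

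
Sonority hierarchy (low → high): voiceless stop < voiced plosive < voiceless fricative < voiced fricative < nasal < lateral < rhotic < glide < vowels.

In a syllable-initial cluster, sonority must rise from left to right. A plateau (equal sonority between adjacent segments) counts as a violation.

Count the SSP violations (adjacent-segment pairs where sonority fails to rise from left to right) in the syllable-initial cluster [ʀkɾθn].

2

/ʀ/ — rhotic, sonority 7.
/k/ — voiceless stop, sonority 1.
/ɾ/ — rhotic, sonority 7.
/θ/ — voiceless fricative, sonority 3.
/n/ — nasal, sonority 5.
/ʀ/→/k/: 7→1 (does not rise) — violation.
/k/→/ɾ/: 1→7 (rises) — ok.
/ɾ/→/θ/: 7→3 (does not rise) — violation.
/θ/→/n/: 3→5 (rises) — ok.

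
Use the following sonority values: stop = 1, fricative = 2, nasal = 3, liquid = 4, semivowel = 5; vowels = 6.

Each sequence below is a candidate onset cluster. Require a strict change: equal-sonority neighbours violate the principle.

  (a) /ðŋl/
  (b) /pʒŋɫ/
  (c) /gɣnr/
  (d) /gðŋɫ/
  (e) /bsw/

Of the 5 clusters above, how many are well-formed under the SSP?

5

(a) sonority 2-3-4: well-formed.
(b) sonority 1-2-3-4: well-formed.
(c) sonority 1-2-3-4: well-formed.
(d) sonority 1-2-3-4: well-formed.
(e) sonority 1-2-5: well-formed.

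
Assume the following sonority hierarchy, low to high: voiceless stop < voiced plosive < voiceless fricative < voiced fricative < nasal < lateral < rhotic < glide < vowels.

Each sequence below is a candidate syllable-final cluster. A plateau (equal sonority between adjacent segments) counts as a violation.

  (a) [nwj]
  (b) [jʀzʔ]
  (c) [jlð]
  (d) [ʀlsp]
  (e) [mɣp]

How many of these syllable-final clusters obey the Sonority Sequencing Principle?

(a) 5-8-8 → violates
(b) 8-7-4-1 → obeys
(c) 8-6-4 → obeys
(d) 7-6-3-1 → obeys
(e) 5-4-1 → obeys

4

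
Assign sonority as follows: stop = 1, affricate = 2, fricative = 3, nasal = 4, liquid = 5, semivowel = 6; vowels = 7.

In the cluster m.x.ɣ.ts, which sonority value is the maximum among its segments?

/m/ is a nasal (sonority 4).
/x/ is a fricative (sonority 3).
/ɣ/ is a fricative (sonority 3).
/ts/ is an affricate (sonority 2).
The maximum is 4.

4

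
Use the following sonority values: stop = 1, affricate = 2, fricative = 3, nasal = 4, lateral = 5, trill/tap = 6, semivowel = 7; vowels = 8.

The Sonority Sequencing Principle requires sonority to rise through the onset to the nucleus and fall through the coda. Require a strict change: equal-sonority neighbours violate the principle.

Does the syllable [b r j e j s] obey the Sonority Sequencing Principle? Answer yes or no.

Onset: /b/ is a stop (sonority 1), /r/ is a trill/tap (sonority 6), /j/ is a semivowel (sonority 7); then the nucleus /e/ (sonority 8).
Onset profile 1-6-7-8 — rises to the nucleus.
Coda: /j/ is a semivowel (sonority 7), /s/ is a fricative (sonority 3).
Coda profile 8-7-3 — falls from the nucleus.

yes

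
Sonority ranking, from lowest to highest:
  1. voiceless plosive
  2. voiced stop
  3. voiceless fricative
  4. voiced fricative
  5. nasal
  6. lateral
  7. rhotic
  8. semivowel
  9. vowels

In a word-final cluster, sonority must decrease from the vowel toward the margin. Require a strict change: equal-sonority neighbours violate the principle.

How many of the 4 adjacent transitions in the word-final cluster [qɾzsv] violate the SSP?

/q/: voiceless plosive = 1.
/ɾ/: rhotic = 7.
/z/: voiced fricative = 4.
/s/: voiceless fricative = 3.
/v/: voiced fricative = 4.
/q/→/ɾ/: 1→7 (does not fall) — violation.
/ɾ/→/z/: 7→4 (falls) — ok.
/z/→/s/: 4→3 (falls) — ok.
/s/→/v/: 3→4 (does not fall) — violation.

2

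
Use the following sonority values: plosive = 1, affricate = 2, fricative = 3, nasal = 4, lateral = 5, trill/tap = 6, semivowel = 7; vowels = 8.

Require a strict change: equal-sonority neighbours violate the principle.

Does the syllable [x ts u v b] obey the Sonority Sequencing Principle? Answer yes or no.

no

Onset: /x/ is a fricative (sonority 3), /ts/ is an affricate (sonority 2); then the nucleus /u/ (sonority 8).
Onset profile 3-2-8 — does not strictly rise throughout.
Coda: /v/ is a fricative (sonority 3), /b/ is a plosive (sonority 1).
Coda profile 8-3-1 — falls from the nucleus.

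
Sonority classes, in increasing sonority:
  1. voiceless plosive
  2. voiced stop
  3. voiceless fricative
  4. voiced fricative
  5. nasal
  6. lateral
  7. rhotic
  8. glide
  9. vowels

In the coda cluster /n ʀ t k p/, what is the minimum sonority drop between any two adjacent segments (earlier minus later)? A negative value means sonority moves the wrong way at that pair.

/n/: nasal = 5.
/ʀ/: rhotic = 7.
/t/: voiceless plosive = 1.
/k/: voiceless plosive = 1.
/p/: voiceless plosive = 1.
/n/→/ʀ/: change -2.
/ʀ/→/t/: change +6.
/t/→/k/: change +0.
/k/→/p/: change +0.
Minimum = -2.

-2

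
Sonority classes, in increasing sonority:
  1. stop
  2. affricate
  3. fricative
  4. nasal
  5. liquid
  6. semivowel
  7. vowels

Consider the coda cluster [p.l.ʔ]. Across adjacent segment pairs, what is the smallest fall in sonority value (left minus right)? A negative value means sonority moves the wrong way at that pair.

/p/ is a stop (sonority 1).
/l/ is a liquid (sonority 5).
/ʔ/ is a stop (sonority 1).
/p/→/l/: change -4.
/l/→/ʔ/: change +4.
Minimum = -4.

-4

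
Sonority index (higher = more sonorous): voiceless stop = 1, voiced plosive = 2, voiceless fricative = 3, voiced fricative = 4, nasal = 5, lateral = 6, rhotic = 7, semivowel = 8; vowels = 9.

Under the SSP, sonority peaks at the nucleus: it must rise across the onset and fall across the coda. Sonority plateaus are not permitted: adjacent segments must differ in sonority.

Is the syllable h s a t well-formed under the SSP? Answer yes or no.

Onset: /h/ is a voiceless fricative (sonority 3), /s/ is a voiceless fricative (sonority 3); then the nucleus /a/ (sonority 9).
Onset profile 3-3-9 — does not strictly rise throughout.
Coda: /t/ is a voiceless stop (sonority 1).
Coda profile 9-1 — falls from the nucleus.

no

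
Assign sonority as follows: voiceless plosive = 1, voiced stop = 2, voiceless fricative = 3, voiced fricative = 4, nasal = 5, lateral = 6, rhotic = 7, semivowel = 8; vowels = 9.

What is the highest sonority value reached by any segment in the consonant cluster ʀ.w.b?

/ʀ/ — rhotic, sonority 7.
/w/ — semivowel, sonority 8.
/b/ — voiced stop, sonority 2.
The maximum is 8.

8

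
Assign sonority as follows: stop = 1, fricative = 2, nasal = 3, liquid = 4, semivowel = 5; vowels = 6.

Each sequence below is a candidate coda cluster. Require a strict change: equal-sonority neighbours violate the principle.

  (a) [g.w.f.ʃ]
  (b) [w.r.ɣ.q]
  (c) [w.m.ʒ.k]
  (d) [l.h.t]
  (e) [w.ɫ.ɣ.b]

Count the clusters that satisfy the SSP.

4

(a) 1-5-2-2 → violates
(b) 5-4-2-1 → obeys
(c) 5-3-2-1 → obeys
(d) 4-2-1 → obeys
(e) 5-4-2-1 → obeys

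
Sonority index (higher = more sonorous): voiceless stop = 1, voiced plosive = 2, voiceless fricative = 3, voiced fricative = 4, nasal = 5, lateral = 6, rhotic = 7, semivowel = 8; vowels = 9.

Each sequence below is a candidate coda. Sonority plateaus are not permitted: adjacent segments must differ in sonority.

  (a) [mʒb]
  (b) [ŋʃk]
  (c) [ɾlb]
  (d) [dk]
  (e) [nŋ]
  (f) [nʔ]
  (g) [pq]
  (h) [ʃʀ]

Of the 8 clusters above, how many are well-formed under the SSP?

5

(a) 5-4-2 → obeys
(b) 5-3-1 → obeys
(c) 7-6-2 → obeys
(d) 2-1 → obeys
(e) 5-5 → violates
(f) 5-1 → obeys
(g) 1-1 → violates
(h) 3-7 → violates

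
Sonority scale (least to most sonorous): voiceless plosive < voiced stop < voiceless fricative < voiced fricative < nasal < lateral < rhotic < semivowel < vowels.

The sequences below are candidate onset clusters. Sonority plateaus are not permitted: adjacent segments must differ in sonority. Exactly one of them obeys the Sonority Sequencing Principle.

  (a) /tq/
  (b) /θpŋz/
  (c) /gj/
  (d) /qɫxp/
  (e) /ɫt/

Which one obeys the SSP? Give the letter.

(a) /tq/: profile 1-1 — violates.
(b) /θpŋz/: profile 3-1-5-4 — violates.
(c) /gj/: profile 2-8 — obeys.
(d) /qɫxp/: profile 1-6-3-1 — violates.
(e) /ɫt/: profile 6-1 — violates.

c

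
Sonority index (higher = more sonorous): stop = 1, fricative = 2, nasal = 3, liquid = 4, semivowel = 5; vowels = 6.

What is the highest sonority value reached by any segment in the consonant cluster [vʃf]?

2

/v/ is a fricative (sonority 2).
/ʃ/ is a fricative (sonority 2).
/f/ is a fricative (sonority 2).
The maximum is 2.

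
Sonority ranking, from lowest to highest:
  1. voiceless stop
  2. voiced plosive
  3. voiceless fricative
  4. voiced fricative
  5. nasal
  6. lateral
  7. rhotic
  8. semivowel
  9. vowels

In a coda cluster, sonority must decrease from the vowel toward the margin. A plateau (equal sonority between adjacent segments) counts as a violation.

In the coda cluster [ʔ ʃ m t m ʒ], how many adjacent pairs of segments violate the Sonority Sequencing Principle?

/ʔ/ — voiceless stop, sonority 1.
/ʃ/ — voiceless fricative, sonority 3.
/m/ — nasal, sonority 5.
/t/ — voiceless stop, sonority 1.
/m/ — nasal, sonority 5.
/ʒ/ — voiced fricative, sonority 4.
/ʔ/→/ʃ/: 1→3 (does not fall) — violation.
/ʃ/→/m/: 3→5 (does not fall) — violation.
/m/→/t/: 5→1 (falls) — ok.
/t/→/m/: 1→5 (does not fall) — violation.
/m/→/ʒ/: 5→4 (falls) — ok.

3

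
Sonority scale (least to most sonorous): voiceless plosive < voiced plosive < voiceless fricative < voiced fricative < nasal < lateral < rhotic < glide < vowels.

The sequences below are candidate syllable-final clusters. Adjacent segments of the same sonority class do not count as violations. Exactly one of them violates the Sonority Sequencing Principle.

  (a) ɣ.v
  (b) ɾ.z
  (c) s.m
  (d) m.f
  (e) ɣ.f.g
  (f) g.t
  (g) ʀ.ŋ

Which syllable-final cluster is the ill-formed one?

(a) 4-4 → obeys
(b) 7-4 → obeys
(c) 3-5 → violates
(d) 5-3 → obeys
(e) 4-3-2 → obeys
(f) 2-1 → obeys
(g) 7-5 → obeys

c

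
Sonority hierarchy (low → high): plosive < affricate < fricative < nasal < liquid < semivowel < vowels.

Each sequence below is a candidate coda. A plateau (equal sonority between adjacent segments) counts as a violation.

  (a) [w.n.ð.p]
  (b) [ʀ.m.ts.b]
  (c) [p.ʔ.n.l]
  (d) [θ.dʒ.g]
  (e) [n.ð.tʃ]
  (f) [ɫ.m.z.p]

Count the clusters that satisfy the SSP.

5

(a) [w.n.ð.p]: profile 6-4-3-1 — obeys.
(b) [ʀ.m.ts.b]: profile 5-4-2-1 — obeys.
(c) [p.ʔ.n.l]: profile 1-1-4-5 — violates.
(d) [θ.dʒ.g]: profile 3-2-1 — obeys.
(e) [n.ð.tʃ]: profile 4-3-2 — obeys.
(f) [ɫ.m.z.p]: profile 5-4-3-1 — obeys.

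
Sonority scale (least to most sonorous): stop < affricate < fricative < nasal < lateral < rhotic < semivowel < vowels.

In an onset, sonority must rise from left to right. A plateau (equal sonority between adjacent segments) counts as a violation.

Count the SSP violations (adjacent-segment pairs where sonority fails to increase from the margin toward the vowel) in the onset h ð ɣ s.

/h/ is a fricative (sonority 3).
/ð/ is a fricative (sonority 3).
/ɣ/ is a fricative (sonority 3).
/s/ is a fricative (sonority 3).
/h/→/ð/: 3→3 (plateau) — violation.
/ð/→/ɣ/: 3→3 (plateau) — violation.
/ɣ/→/s/: 3→3 (plateau) — violation.

3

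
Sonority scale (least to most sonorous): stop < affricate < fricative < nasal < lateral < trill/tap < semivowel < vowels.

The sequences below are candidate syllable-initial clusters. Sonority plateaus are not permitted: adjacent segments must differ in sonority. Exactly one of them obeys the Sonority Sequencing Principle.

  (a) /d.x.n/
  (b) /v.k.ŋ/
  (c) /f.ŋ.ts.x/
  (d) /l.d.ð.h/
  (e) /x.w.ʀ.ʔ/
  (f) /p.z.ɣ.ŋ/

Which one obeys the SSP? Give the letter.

(a) /d.x.n/: profile 1-3-4 — obeys.
(b) /v.k.ŋ/: profile 3-1-4 — violates.
(c) /f.ŋ.ts.x/: profile 3-4-2-3 — violates.
(d) /l.d.ð.h/: profile 5-1-3-3 — violates.
(e) /x.w.ʀ.ʔ/: profile 3-7-6-1 — violates.
(f) /p.z.ɣ.ŋ/: profile 1-3-3-4 — violates.

a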